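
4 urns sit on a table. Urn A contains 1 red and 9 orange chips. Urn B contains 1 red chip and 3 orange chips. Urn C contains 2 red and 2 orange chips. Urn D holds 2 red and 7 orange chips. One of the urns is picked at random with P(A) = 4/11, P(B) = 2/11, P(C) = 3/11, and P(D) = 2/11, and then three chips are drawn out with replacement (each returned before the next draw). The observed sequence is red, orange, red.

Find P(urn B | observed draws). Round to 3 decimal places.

Compute the likelihood of the observed sequence for each case: P(data | urn A) = (1/10)(9/10)(1/10) = 0.009; P(data | urn B) = (1/4)(3/4)(1/4) = 0.046875; P(data | urn C) = (2/4)(2/4)(2/4) = 0.125; P(data | urn D) = (2/9)(7/9)(2/9) = 0.038409.
Weighting by the prior gives 4/11 · 0.009 = 0.0032727, 2/11 · 0.046875 = 0.0085227, 3/11 · 0.125 = 0.034091, 2/11 · 0.038409 = 0.0069834; summing to 0.05287.
Therefore the posterior P(urn B | data) = (0.0085227) / (0.05287) = 0.1612.

0.161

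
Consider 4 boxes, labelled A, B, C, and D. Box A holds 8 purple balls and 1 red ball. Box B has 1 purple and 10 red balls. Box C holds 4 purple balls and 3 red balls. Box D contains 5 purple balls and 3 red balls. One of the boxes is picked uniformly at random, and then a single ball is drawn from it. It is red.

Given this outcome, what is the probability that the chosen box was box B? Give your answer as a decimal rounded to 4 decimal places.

The likelihood of this draw under each hypothesis: P(data | box A) = (1/9) = 0.11111; P(data | box B) = (10/11) = 0.90909; P(data | box C) = (3/7) = 0.42857; P(data | box D) = (3/8) = 0.375.
Multiplying each by its prior: 1/4 · 0.11111 = 0.027778, 1/4 · 0.90909 = 0.22727, 1/4 · 0.42857 = 0.10714, 1/4 · 0.375 = 0.09375; summing to 0.45594.
By Bayes' rule, P(box B | data) = (0.22727) / (0.45594) = 0.49847.

0.4985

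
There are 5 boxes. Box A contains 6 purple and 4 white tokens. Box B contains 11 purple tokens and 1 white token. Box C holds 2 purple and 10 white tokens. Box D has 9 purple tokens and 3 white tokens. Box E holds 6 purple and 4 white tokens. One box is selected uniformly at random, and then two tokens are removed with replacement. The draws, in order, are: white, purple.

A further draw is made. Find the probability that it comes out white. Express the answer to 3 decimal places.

Under each hypothesis, the probability of the observed sequence is: P(data | box A) = (4/10)(6/10) = 0.24; P(data | box B) = (1/12)(11/12) = 0.076389; P(data | box C) = (10/12)(2/12) = 0.13889; P(data | box D) = (3/12)(9/12) = 0.1875; P(data | box E) = (4/10)(6/10) = 0.24.
Multiplying each by its prior: 1/5 · 0.24 = 0.048, 1/5 · 0.076389 = 0.015278, 1/5 · 0.13889 = 0.027778, 1/5 · 0.1875 = 0.0375, 1/5 · 0.24 = 0.048; summing to 0.17656.
Normalising, the posterior is P(box A | data) = 0.27187, P(box B | data) = 0.086532, P(box C | data) = 0.15733, P(box D | data) = 0.2124, P(box E | data) = 0.27187.
Averaging over the posterior, P(white next | data) = (2/5)(0.27187) + (1/12)(0.086532) + (5/6)(0.15733) + (1/4)(0.2124) + (2/5)(0.27187) = 0.40892.

0.409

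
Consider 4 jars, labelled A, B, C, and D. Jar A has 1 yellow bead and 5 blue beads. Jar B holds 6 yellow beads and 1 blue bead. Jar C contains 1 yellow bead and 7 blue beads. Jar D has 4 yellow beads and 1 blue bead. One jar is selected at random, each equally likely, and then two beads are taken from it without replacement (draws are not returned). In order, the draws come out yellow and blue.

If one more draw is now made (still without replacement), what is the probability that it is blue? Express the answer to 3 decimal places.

Compute the likelihood of the observed sequence for each case: P(data | jar A) = (1/6)(5/5) = 0.16667; P(data | jar B) = (6/7)(1/6) = 0.14286; P(data | jar C) = (1/8)(7/7) = 0.125; P(data | jar D) = (4/5)(1/4) = 0.2.
The prior-weighted likelihoods are 1/4 · 0.16667 = 0.041667, 1/4 · 0.14286 = 0.035714, 1/4 · 0.125 = 0.03125, 1/4 · 0.2 = 0.05; summing to 0.15863.
Normalising, the posterior is P(jar A | data) = 0.26266, P(jar B | data) = 0.22514, P(jar C | data) = 0.197, P(jar D | data) = 0.3152.
Averaging over the posterior, P(blue next | data) = (1)(0.26266) + (0)(0.22514) + (1)(0.197) + (0)(0.3152) = 0.45966.

0.460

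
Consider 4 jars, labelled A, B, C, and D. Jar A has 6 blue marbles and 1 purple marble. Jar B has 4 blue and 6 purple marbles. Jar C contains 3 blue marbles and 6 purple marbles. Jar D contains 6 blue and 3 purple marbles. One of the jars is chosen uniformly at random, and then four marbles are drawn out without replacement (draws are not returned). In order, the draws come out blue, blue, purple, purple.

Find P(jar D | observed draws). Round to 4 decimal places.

The likelihood of the observed sequence under each hypothesis: P(data | jar A) = (6/7)(5/6)(1/5)(0/4) = 0; P(data | jar B) = (4/10)(3/9)(6/8)(5/7) = 1/14; P(data | jar C) = (3/9)(2/8)(6/7)(5/6) = 5/84; P(data | jar D) = (6/9)(5/8)(3/7)(2/6) = 5/84.
Weighting by the prior gives 1/4 · 0 = 0, 1/4 · 1/14 = 1/56, 1/4 · 5/84 = 5/336, 1/4 · 5/84 = 5/336; summing to 1/21.
So P(jar D | data) = (5/336) / (1/21) = 5/16.

0.3125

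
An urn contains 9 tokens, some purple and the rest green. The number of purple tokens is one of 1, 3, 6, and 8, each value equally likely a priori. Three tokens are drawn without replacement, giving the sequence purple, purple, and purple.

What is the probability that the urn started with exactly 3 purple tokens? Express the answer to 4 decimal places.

0.0130

Compute the likelihood of the observed sequence for each case: P(data | r = 1) = (1/9)(0/8) = 0; P(data | r = 3) = (3/9)(2/8)(1/7) = 1/84; P(data | r = 6) = (6/9)(5/8)(4/7) = 5/21; P(data | r = 8) = (8/9)(7/8)(6/7) = 2/3.
Weighting by the prior gives 1/4 · 0 = 0, 1/4 · 1/84 = 1/336, 1/4 · 5/21 = 5/84, 1/4 · 2/3 = 1/6; summing to 11/48.
By Bayes' rule, P(r = 3 | data) = (1/336) / (11/48) = 1/77.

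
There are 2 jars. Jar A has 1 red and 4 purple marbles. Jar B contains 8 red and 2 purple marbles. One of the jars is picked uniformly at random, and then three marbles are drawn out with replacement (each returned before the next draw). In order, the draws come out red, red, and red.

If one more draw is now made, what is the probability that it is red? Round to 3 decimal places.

0.791

For each hypothesis, P(data | H) works out to: P(data | jar A) = (1/5)(1/5)(1/5) = 1/125; P(data | jar B) = (8/10)(8/10)(8/10) = 64/125.
Weighting by the prior gives 1/2 · 1/125 = 1/250, 1/2 · 64/125 = 32/125; with total 13/50.
The posterior is then P(jar A | data) = 1/65, P(jar B | data) = 64/65.
Averaging over the posterior, P(red next | data) = (1/5)(1/65) + (4/5)(64/65) = 257/325.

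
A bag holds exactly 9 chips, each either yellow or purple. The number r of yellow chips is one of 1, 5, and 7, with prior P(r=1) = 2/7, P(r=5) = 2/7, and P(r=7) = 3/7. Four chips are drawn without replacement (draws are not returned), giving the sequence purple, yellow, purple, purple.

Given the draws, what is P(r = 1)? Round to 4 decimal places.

Under each hypothesis, the probability of the observed sequence is: P(data | r = 1) = (8/9)(1/8)(7/7)(6/6) = 1/9; P(data | r = 5) = (4/9)(5/8)(3/7)(2/6) = 5/126; P(data | r = 7) = (2/9)(7/8)(1/7)(0/6) = 0.
Multiplying each by its prior: 2/7 · 1/9 = 2/63, 2/7 · 5/126 = 5/441, 3/7 · 0 = 0; these sum to 19/441.
Therefore the posterior P(r = 1 | data) = (2/63) / (19/441) = 14/19.

0.7368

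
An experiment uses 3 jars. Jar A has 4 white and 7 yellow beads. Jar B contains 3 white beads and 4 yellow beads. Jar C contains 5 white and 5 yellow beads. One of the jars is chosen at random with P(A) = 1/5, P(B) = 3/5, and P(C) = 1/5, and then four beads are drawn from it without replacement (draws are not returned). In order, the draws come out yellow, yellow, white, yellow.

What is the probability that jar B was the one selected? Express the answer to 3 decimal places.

0.608

Under each hypothesis, the probability of the observed sequence is: P(data | jar A) = (7/11)(6/10)(4/9)(5/8) = 0.10606; P(data | jar B) = (4/7)(3/6)(3/5)(2/4) = 0.085714; P(data | jar C) = (5/10)(4/9)(5/8)(3/7) = 0.059524.
The prior-weighted likelihoods are 1/5 · 0.10606 = 0.021212, 3/5 · 0.085714 = 0.051429, 1/5 · 0.059524 = 0.011905; these sum to 0.084545.
Hence P(jar B | data) = (0.051429) / (0.084545) = 0.60829.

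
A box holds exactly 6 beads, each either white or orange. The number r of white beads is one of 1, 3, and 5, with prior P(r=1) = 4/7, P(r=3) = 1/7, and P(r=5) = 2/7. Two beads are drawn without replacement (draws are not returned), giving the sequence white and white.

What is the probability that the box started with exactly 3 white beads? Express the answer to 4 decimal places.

0.1304

The likelihood of the observed sequence under each hypothesis: P(data | r = 1) = (1/6)(0/5) = 0; P(data | r = 3) = (3/6)(2/5) = 1/5; P(data | r = 5) = (5/6)(4/5) = 2/3.
Weighting by the prior gives 4/7 · 0 = 0, 1/7 · 1/5 = 1/35, 2/7 · 2/3 = 4/21; these sum to 23/105.
Therefore the posterior P(r = 3 | data) = (1/35) / (23/105) = 3/23.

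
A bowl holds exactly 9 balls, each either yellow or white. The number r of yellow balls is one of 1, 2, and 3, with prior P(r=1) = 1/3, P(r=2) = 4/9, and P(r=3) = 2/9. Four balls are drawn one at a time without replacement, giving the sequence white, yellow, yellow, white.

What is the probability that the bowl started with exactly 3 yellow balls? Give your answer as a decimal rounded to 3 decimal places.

0.517

Compute the likelihood of the observed sequence for each case: P(data | r = 1) = (8/9)(1/8)(0/7) = 0; P(data | r = 2) = (7/9)(2/8)(1/7)(6/6) = 0.027778; P(data | r = 3) = (6/9)(3/8)(2/7)(5/6) = 0.059524.
The prior-weighted likelihoods are 1/3 · 0 = 0, 4/9 · 0.027778 = 0.012346, 2/9 · 0.059524 = 0.013228; these sum to 0.025573.
So P(r = 3 | data) = (0.013228) / (0.025573) = 0.51724.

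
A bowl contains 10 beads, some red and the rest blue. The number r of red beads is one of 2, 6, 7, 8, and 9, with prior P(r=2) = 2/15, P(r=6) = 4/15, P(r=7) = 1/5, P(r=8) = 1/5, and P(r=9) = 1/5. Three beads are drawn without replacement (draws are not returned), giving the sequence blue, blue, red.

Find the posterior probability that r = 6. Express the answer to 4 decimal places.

Compute the likelihood of the observed sequence for each case: P(data | r = 2) = (8/10)(7/9)(2/8) = 0.15556; P(data | r = 6) = (4/10)(3/9)(6/8) = 0.1; P(data | r = 7) = (3/10)(2/9)(7/8) = 0.058333; P(data | r = 8) = (2/10)(1/9)(8/8) = 0.022222; P(data | r = 9) = (1/10)(0/9) = 0.
Weighting by the prior gives 2/15 · 0.15556 = 0.020741, 4/15 · 0.1 = 0.026667, 1/5 · 0.058333 = 0.011667, 1/5 · 0.022222 = 0.0044444, 1/5 · 0 = 0; summing to 0.063519.
So P(r = 6 | data) = (0.026667) / (0.063519) = 0.41983.

0.4198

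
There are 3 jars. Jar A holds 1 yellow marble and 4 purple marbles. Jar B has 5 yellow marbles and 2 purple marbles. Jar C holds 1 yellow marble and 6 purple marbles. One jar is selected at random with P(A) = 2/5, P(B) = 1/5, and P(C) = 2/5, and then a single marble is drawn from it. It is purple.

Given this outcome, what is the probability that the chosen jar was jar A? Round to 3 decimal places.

For each hypothesis, P(data | H) works out to: P(data | jar A) = (4/5) = 4/5; P(data | jar B) = (2/7) = 2/7; P(data | jar C) = (6/7) = 6/7.
Multiplying each by its prior: 2/5 · 4/5 = 8/25, 1/5 · 2/7 = 2/35, 2/5 · 6/7 = 12/35; with total 18/25.
By Bayes' rule, P(jar A | data) = (8/25) / (18/25) = 4/9.

0.444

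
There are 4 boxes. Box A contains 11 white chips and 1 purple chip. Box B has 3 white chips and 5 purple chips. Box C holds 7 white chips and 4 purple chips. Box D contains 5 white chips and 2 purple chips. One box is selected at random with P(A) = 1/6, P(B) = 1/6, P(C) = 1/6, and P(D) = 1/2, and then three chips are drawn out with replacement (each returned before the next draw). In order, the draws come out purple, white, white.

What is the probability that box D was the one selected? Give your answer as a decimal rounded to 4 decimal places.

0.5890

The likelihood of the observed sequence under each hypothesis: P(data | box A) = (1/12)(11/12)(11/12) = 0.070023; P(data | box B) = (5/8)(3/8)(3/8) = 0.087891; P(data | box C) = (4/11)(7/11)(7/11) = 0.14726; P(data | box D) = (2/7)(5/7)(5/7) = 0.14577.
Weighting by the prior gives 1/6 · 0.070023 = 0.011671, 1/6 · 0.087891 = 0.014648, 1/6 · 0.14726 = 0.024543, 1/2 · 0.14577 = 0.072886; these sum to 0.12375.
By Bayes' rule, P(box D | data) = (0.072886) / (0.12375) = 0.58899.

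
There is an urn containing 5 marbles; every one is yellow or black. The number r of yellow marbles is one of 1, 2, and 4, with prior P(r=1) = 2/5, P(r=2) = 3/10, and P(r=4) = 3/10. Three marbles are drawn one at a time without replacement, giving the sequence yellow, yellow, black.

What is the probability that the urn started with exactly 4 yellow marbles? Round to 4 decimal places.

0.6667

The likelihood of the observed sequence under each hypothesis: P(data | r = 1) = (1/5)(0/4) = 0; P(data | r = 2) = (2/5)(1/4)(3/3) = 1/10; P(data | r = 4) = (4/5)(3/4)(1/3) = 1/5.
Multiplying each by its prior: 2/5 · 0 = 0, 3/10 · 1/10 = 3/100, 3/10 · 1/5 = 3/50; with total 9/100.
So P(r = 4 | data) = (3/50) / (9/100) = 2/3.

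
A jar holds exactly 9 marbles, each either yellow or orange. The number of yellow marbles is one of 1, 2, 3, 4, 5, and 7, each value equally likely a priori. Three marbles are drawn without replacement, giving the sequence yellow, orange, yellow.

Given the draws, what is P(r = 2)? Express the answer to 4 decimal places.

0.0511

For each hypothesis, P(data | H) works out to: P(data | r = 1) = (1/9)(8/8)(0/7) = 0; P(data | r = 2) = (2/9)(7/8)(1/7) = 0.027778; P(data | r = 3) = (3/9)(6/8)(2/7) = 0.071429; P(data | r = 4) = (4/9)(5/8)(3/7) = 0.11905; P(data | r = 5) = (5/9)(4/8)(4/7) = 0.15873; P(data | r = 7) = (7/9)(2/8)(6/7) = 0.16667.
The prior-weighted likelihoods are 1/6 · 0 = 0, 1/6 · 0.027778 = 0.0046296, 1/6 · 0.071429 = 0.011905, 1/6 · 0.11905 = 0.019841, 1/6 · 0.15873 = 0.026455, 1/6 · 0.16667 = 0.027778; summing to 0.090608.
Hence P(r = 2 | data) = (0.0046296) / (0.090608) = 0.051095.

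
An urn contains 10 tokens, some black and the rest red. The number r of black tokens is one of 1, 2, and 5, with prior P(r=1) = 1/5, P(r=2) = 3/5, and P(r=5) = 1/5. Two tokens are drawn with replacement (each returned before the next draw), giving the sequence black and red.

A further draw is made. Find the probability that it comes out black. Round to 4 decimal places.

Compute the likelihood of the observed sequence for each case: P(data | r = 1) = (1/10)(9/10) = 9/100; P(data | r = 2) = (2/10)(8/10) = 4/25; P(data | r = 5) = (5/10)(5/10) = 1/4.
Weighting by the prior gives 1/5 · 9/100 = 9/500, 3/5 · 4/25 = 12/125, 1/5 · 1/4 = 1/20; with total 41/250.
The posterior is then P(r = 1 | data) = 9/82, P(r = 2 | data) = 24/41, P(r = 5 | data) = 25/82.
So P(black next | data) = Σ P(black next | H) P(H | data) = (1/10)(9/82) + (1/5)(24/41) + (1/2)(25/82) = 23/82.

0.2805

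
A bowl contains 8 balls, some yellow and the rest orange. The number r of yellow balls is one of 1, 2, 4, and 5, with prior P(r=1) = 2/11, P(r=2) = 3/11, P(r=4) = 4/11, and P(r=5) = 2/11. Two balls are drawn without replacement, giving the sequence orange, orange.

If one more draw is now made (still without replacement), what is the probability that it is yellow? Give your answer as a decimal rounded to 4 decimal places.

0.3675

For each hypothesis, P(data | H) works out to: P(data | r = 1) = (7/8)(6/7) = 3/4; P(data | r = 2) = (6/8)(5/7) = 15/28; P(data | r = 4) = (4/8)(3/7) = 3/14; P(data | r = 5) = (3/8)(2/7) = 3/28.
The prior-weighted likelihoods are 2/11 · 3/4 = 3/22, 3/11 · 15/28 = 45/308, 4/11 · 3/14 = 6/77, 2/11 · 3/28 = 3/154; summing to 117/308.
The posterior is then P(r = 1 | data) = 14/39, P(r = 2 | data) = 5/13, P(r = 4 | data) = 8/39, P(r = 5 | data) = 2/39.
Averaging over the posterior, P(yellow next | data) = (1/6)(14/39) + (1/3)(5/13) + (2/3)(8/39) + (5/6)(2/39) = 43/117.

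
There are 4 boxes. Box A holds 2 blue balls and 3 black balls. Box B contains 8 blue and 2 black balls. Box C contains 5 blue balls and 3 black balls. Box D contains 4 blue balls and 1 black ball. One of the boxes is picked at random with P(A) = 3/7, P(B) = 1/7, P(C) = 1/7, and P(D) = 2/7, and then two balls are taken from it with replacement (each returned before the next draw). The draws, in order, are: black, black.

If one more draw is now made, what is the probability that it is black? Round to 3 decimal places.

Compute the likelihood of the observed sequence for each case: P(data | box A) = (3/5)(3/5) = 0.36; P(data | box B) = (2/10)(2/10) = 0.04; P(data | box C) = (3/8)(3/8) = 0.14062; P(data | box D) = (1/5)(1/5) = 0.04.
The prior-weighted likelihoods are 3/7 · 0.36 = 0.15429, 1/7 · 0.04 = 0.0057143, 1/7 · 0.14062 = 0.020089, 2/7 · 0.04 = 0.011429; these sum to 0.19152.
Dividing through by the total gives posterior P(box A | data) = 0.80559, P(box B | data) = 0.029837, P(box C | data) = 0.1049, P(box D | data) = 0.059674.
The predictive probability is P(black next | data) = (3/5)(0.80559) + (1/5)(0.029837) + (3/8)(0.1049) + (1/5)(0.059674) = 0.54059.

0.541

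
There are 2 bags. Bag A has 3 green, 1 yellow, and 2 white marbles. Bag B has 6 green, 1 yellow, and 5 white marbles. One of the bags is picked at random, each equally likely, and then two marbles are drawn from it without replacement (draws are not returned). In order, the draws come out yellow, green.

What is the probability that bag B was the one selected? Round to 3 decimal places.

0.313

Under each hypothesis, the probability of the observed sequence is: P(data | bag A) = (1/6)(3/5) = 1/10; P(data | bag B) = (1/12)(6/11) = 1/22.
Weighting by the prior gives 1/2 · 1/10 = 1/20, 1/2 · 1/22 = 1/44; these sum to 4/55.
So P(bag B | data) = (1/44) / (4/55) = 5/16.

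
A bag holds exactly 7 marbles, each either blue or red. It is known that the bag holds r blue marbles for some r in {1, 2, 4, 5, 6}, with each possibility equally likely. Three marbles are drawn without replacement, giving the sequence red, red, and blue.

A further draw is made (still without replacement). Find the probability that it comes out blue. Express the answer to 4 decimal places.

The likelihood of the observed sequence under each hypothesis: P(data | r = 1) = (6/7)(5/6)(1/5) = 1/7; P(data | r = 2) = (5/7)(4/6)(2/5) = 4/21; P(data | r = 4) = (3/7)(2/6)(4/5) = 4/35; P(data | r = 5) = (2/7)(1/6)(5/5) = 1/21; P(data | r = 6) = (1/7)(0/6) = 0.
The prior-weighted likelihoods are 1/5 · 1/7 = 1/35, 1/5 · 4/21 = 4/105, 1/5 · 4/35 = 4/175, 1/5 · 1/21 = 1/105, 1/5 · 0 = 0; with total 52/525.
The posterior is then P(r = 1 | data) = 15/52, P(r = 2 | data) = 5/13, P(r = 4 | data) = 3/13, P(r = 5 | data) = 5/52, P(r = 6 | data) = 0.
So P(blue next | data) = Σ P(blue next | H) P(H | data) = (0)(15/52) + (1/4)(5/13) + (3/4)(3/13) + (1)(5/52) = 19/52.

0.3654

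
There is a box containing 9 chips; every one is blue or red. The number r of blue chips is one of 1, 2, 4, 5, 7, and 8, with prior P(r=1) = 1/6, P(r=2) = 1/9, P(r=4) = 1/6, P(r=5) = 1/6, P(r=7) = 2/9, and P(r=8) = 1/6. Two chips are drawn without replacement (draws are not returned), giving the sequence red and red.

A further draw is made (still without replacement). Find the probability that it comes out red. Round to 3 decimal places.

0.674

Compute the likelihood of the observed sequence for each case: P(data | r = 1) = (8/9)(7/8) = 7/9; P(data | r = 2) = (7/9)(6/8) = 7/12; P(data | r = 4) = (5/9)(4/8) = 5/18; P(data | r = 5) = (4/9)(3/8) = 1/6; P(data | r = 7) = (2/9)(1/8) = 1/36; P(data | r = 8) = (1/9)(0/8) = 0.
Multiplying each by its prior: 1/6 · 7/9 = 7/54, 1/9 · 7/12 = 7/108, 1/6 · 5/18 = 5/108, 1/6 · 1/6 = 1/36, 2/9 · 1/36 = 1/162, 1/6 · 0 = 0; these sum to 89/324.
The posterior is then P(r = 1 | data) = 42/89, P(r = 2 | data) = 21/89, P(r = 4 | data) = 15/89, P(r = 5 | data) = 9/89, P(r = 7 | data) = 2/89, P(r = 8 | data) = 0.
The predictive probability is P(red next | data) = (6/7)(42/89) + (5/7)(21/89) + (3/7)(15/89) + (2/7)(9/89) + (0)(2/89) = 60/89.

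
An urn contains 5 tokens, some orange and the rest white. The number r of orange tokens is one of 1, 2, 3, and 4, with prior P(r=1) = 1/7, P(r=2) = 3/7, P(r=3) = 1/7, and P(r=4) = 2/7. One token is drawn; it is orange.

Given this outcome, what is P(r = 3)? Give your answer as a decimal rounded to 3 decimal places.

Under each hypothesis, the probability of this draw is: P(data | r = 1) = (1/5) = 1/5; P(data | r = 2) = (2/5) = 2/5; P(data | r = 3) = (3/5) = 3/5; P(data | r = 4) = (4/5) = 4/5.
The prior-weighted likelihoods are 1/7 · 1/5 = 1/35, 3/7 · 2/5 = 6/35, 1/7 · 3/5 = 3/35, 2/7 · 4/5 = 8/35; summing to 18/35.
Therefore the posterior P(r = 3 | data) = (3/35) / (18/35) = 1/6.

0.167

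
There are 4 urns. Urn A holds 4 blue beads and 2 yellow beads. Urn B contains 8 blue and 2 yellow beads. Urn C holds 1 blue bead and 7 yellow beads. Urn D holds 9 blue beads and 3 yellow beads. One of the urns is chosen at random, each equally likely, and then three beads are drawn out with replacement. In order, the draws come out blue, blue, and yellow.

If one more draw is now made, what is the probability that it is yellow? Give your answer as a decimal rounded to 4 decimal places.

0.2837

For each hypothesis, P(data | H) works out to: P(data | urn A) = (4/6)(4/6)(2/6) = 0.14815; P(data | urn B) = (8/10)(8/10)(2/10) = 0.128; P(data | urn C) = (1/8)(1/8)(7/8) = 0.013672; P(data | urn D) = (9/12)(9/12)(3/12) = 0.14062.
Weighting by the prior gives 1/4 · 0.14815 = 0.037037, 1/4 · 0.128 = 0.032, 1/4 · 0.013672 = 0.003418, 1/4 · 0.14062 = 0.035156; summing to 0.10761.
Dividing through by the total gives posterior P(urn A | data) = 0.34417, P(urn B | data) = 0.29737, P(urn C | data) = 0.031762, P(urn D | data) = 0.3267.
The predictive probability is P(yellow next | data) = (1/3)(0.34417) + (1/5)(0.29737) + (7/8)(0.031762) + (1/4)(0.3267) = 0.28366.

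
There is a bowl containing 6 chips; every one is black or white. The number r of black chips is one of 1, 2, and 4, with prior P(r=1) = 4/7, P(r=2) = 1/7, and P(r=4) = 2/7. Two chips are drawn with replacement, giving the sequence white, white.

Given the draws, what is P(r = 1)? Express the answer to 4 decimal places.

0.8065

The likelihood of the observed sequence under each hypothesis: P(data | r = 1) = (5/6)(5/6) = 25/36; P(data | r = 2) = (4/6)(4/6) = 4/9; P(data | r = 4) = (2/6)(2/6) = 1/9.
Weighting by the prior gives 4/7 · 25/36 = 25/63, 1/7 · 4/9 = 4/63, 2/7 · 1/9 = 2/63; with total 31/63.
Hence P(r = 1 | data) = (25/63) / (31/63) = 25/31.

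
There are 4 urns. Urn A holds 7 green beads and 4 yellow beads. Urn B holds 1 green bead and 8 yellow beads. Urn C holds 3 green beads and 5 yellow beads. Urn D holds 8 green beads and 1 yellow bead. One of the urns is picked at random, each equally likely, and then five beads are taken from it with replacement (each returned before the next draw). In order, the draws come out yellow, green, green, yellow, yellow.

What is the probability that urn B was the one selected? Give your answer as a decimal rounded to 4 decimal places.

For each hypothesis, P(data | H) works out to: P(data | urn A) = (4/11)(7/11)(7/11)(4/11)(4/11) = 0.019472; P(data | urn B) = (8/9)(1/9)(1/9)(8/9)(8/9) = 0.0086708; P(data | urn C) = (5/8)(3/8)(3/8)(5/8)(5/8) = 0.034332; P(data | urn D) = (1/9)(8/9)(8/9)(1/9)(1/9) = 0.0010838.
Multiplying each by its prior: 1/4 · 0.019472 = 0.004868, 1/4 · 0.0086708 = 0.0021677, 1/4 · 0.034332 = 0.0085831, 1/4 · 0.0010838 = 0.00027096; with total 0.01589.
So P(urn B | data) = (0.0021677) / (0.01589) = 0.13642.

0.1364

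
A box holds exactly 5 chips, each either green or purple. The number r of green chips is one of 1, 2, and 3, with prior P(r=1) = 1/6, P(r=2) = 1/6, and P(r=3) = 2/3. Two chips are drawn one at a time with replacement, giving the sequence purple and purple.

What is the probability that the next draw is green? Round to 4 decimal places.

Compute the likelihood of the observed sequence for each case: P(data | r = 1) = (4/5)(4/5) = 16/25; P(data | r = 2) = (3/5)(3/5) = 9/25; P(data | r = 3) = (2/5)(2/5) = 4/25.
The prior-weighted likelihoods are 1/6 · 16/25 = 8/75, 1/6 · 9/25 = 3/50, 2/3 · 4/25 = 8/75; these sum to 41/150.
The posterior is then P(r = 1 | data) = 16/41, P(r = 2 | data) = 9/41, P(r = 3 | data) = 16/41.
The predictive probability is P(green next | data) = (1/5)(16/41) + (2/5)(9/41) + (3/5)(16/41) = 2/5.

0.4000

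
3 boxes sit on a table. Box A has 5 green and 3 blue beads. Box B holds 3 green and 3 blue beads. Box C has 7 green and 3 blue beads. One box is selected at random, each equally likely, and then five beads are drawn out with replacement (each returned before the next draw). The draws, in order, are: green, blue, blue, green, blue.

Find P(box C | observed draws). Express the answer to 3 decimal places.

0.203

Under each hypothesis, the probability of the observed sequence is: P(data | box A) = (5/8)(3/8)(3/8)(5/8)(3/8) = 0.020599; P(data | box B) = (3/6)(3/6)(3/6)(3/6)(3/6) = 0.03125; P(data | box C) = (7/10)(3/10)(3/10)(7/10)(3/10) = 0.01323.
Multiplying each by its prior: 1/3 · 0.020599 = 0.0068665, 1/3 · 0.03125 = 0.010417, 1/3 · 0.01323 = 0.00441; with total 0.021693.
Therefore the posterior P(box C | data) = (0.00441) / (0.021693) = 0.20329.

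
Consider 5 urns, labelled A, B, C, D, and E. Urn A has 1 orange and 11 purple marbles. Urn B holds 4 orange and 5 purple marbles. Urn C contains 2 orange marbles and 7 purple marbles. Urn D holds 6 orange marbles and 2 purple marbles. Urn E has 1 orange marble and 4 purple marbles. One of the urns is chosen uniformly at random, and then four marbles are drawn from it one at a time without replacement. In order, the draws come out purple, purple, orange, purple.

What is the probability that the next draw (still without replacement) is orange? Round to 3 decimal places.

0.150

For each hypothesis, P(data | H) works out to: P(data | urn A) = (11/12)(10/11)(1/10)(9/9) = 0.083333; P(data | urn B) = (5/9)(4/8)(4/7)(3/6) = 0.079365; P(data | urn C) = (7/9)(6/8)(2/7)(5/6) = 0.13889; P(data | urn D) = (2/8)(1/7)(6/6)(0/5) = 0; P(data | urn E) = (4/5)(3/4)(1/3)(2/2) = 0.2.
Weighting by the prior gives 1/5 · 0.083333 = 0.016667, 1/5 · 0.079365 = 0.015873, 1/5 · 0.13889 = 0.027778, 1/5 · 0 = 0, 1/5 · 0.2 = 0.04; these sum to 0.10032.
The posterior is then P(urn A | data) = 0.16614, P(urn B | data) = 0.15823, P(urn C | data) = 0.2769, P(urn D | data) = 0, P(urn E | data) = 0.39873.
Averaging over the posterior, P(orange next | data) = (0)(0.16614) + (3/5)(0.15823) + (1/5)(0.2769) + (0)(0.39873) = 0.15032.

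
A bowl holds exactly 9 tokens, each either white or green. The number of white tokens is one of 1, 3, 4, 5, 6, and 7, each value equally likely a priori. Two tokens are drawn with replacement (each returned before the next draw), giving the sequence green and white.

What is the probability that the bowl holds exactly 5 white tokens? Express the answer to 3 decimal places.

0.204

Compute the likelihood of the observed sequence for each case: P(data | r = 1) = (8/9)(1/9) = 8/81; P(data | r = 3) = (6/9)(3/9) = 2/9; P(data | r = 4) = (5/9)(4/9) = 20/81; P(data | r = 5) = (4/9)(5/9) = 20/81; P(data | r = 6) = (3/9)(6/9) = 2/9; P(data | r = 7) = (2/9)(7/9) = 14/81.
Weighting by the prior gives 1/6 · 8/81 = 4/243, 1/6 · 2/9 = 1/27, 1/6 · 20/81 = 10/243, 1/6 · 20/81 = 10/243, 1/6 · 2/9 = 1/27, 1/6 · 14/81 = 7/243; with total 49/243.
Hence P(r = 5 | data) = (10/243) / (49/243) = 10/49.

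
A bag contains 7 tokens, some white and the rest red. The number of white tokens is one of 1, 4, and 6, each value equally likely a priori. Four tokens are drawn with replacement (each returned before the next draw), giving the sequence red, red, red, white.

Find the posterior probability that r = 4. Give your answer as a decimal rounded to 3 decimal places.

0.327

Compute the likelihood of the observed sequence for each case: P(data | r = 1) = (6/7)(6/7)(6/7)(1/7) = 0.089963; P(data | r = 4) = (3/7)(3/7)(3/7)(4/7) = 0.044981; P(data | r = 6) = (1/7)(1/7)(1/7)(6/7) = 0.002499.
The prior-weighted likelihoods are 1/3 · 0.089963 = 0.029988, 1/3 · 0.044981 = 0.014994, 1/3 · 0.002499 = 0.00083299; these sum to 0.045814.
By Bayes' rule, P(r = 4 | data) = (0.014994) / (0.045814) = 0.32727.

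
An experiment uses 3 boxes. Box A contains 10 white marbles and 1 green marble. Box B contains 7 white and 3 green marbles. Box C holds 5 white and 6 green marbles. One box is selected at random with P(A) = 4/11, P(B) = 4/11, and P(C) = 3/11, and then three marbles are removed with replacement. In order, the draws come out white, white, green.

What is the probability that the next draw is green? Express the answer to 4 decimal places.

0.3164

For each hypothesis, P(data | H) works out to: P(data | box A) = (10/11)(10/11)(1/11) = 0.075131; P(data | box B) = (7/10)(7/10)(3/10) = 0.147; P(data | box C) = (5/11)(5/11)(6/11) = 0.1127.
The prior-weighted likelihoods are 4/11 · 0.075131 = 0.027321, 4/11 · 0.147 = 0.053455, 3/11 · 0.1127 = 0.030736; with total 0.11151.
The posterior is then P(box A | data) = 0.245, P(box B | data) = 0.47937, P(box C | data) = 0.27563.
Averaging over the posterior, P(green next | data) = (1/11)(0.245) + (3/10)(0.47937) + (6/11)(0.27563) = 0.31643.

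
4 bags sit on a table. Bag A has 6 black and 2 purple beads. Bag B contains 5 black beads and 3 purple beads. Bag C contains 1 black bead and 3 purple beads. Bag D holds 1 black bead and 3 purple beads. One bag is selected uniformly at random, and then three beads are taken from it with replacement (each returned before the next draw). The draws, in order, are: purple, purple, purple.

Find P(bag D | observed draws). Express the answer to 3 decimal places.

Compute the likelihood of the observed sequence for each case: P(data | bag A) = (2/8)(2/8)(2/8) = 0.015625; P(data | bag B) = (3/8)(3/8)(3/8) = 0.052734; P(data | bag C) = (3/4)(3/4)(3/4) = 0.42188; P(data | bag D) = (3/4)(3/4)(3/4) = 0.42188.
The prior-weighted likelihoods are 1/4 · 0.015625 = 0.0039062, 1/4 · 0.052734 = 0.013184, 1/4 · 0.42188 = 0.10547, 1/4 · 0.42188 = 0.10547; these sum to 0.22803.
By Bayes' rule, P(bag D | data) = (0.10547) / (0.22803) = 0.46253.

0.463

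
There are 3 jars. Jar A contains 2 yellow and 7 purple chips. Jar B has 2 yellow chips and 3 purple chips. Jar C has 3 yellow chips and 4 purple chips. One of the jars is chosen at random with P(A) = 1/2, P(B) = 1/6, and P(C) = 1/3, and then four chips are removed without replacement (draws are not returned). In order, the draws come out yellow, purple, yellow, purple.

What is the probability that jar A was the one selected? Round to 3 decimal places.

0.235

For each hypothesis, P(data | H) works out to: P(data | jar A) = (2/9)(7/8)(1/7)(6/6) = 0.027778; P(data | jar B) = (2/5)(3/4)(1/3)(2/2) = 0.1; P(data | jar C) = (3/7)(4/6)(2/5)(3/4) = 0.085714.
Weighting by the prior gives 1/2 · 0.027778 = 0.013889, 1/6 · 0.1 = 0.016667, 1/3 · 0.085714 = 0.028571; these sum to 0.059127.
So P(jar A | data) = (0.013889) / (0.059127) = 0.2349.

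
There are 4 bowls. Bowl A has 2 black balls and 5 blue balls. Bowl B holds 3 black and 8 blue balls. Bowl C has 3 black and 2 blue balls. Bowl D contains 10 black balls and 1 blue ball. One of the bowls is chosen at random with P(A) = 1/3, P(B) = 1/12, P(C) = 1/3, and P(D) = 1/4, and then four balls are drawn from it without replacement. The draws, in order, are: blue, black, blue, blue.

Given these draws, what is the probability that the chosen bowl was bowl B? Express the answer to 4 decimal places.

0.1822

Under each hypothesis, the probability of the observed sequence is: P(data | bowl A) = (5/7)(2/6)(4/5)(3/4) = 0.14286; P(data | bowl B) = (8/11)(3/10)(7/9)(6/8) = 0.12727; P(data | bowl C) = (2/5)(3/4)(1/3)(0/2) = 0; P(data | bowl D) = (1/11)(10/10)(0/9) = 0.
Multiplying each by its prior: 1/3 · 0.14286 = 0.047619, 1/12 · 0.12727 = 0.010606, 1/3 · 0 = 0, 1/4 · 0 = 0; these sum to 0.058225.
Therefore the posterior P(bowl B | data) = (0.010606) / (0.058225) = 0.18216.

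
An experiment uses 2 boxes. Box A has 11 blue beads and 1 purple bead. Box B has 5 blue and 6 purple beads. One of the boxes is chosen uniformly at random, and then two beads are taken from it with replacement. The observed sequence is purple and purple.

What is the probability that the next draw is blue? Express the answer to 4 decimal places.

Under each hypothesis, the probability of the observed sequence is: P(data | box A) = (1/12)(1/12) = 0.0069444; P(data | box B) = (6/11)(6/11) = 0.29752.
Multiplying each by its prior: 1/2 · 0.0069444 = 0.0034722, 1/2 · 0.29752 = 0.14876; with total 0.15223.
Dividing through by the total gives posterior P(box A | data) = 0.022809, P(box B | data) = 0.97719.
So P(blue next | data) = Σ P(blue next | H) P(H | data) = (11/12)(0.022809) + (5/11)(0.97719) = 0.46509.

0.4651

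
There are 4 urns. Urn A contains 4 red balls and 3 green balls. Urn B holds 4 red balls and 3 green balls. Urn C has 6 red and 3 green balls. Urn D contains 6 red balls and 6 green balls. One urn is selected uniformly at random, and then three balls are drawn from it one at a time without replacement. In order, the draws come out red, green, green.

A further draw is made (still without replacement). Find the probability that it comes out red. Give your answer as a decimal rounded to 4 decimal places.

Compute the likelihood of the observed sequence for each case: P(data | urn A) = (4/7)(3/6)(2/5) = 4/35; P(data | urn B) = (4/7)(3/6)(2/5) = 4/35; P(data | urn C) = (6/9)(3/8)(2/7) = 1/14; P(data | urn D) = (6/12)(6/11)(5/10) = 3/22.
Multiplying each by its prior: 1/4 · 4/35 = 1/35, 1/4 · 4/35 = 1/35, 1/4 · 1/14 = 1/56, 1/4 · 3/22 = 3/88; with total 6/55.
Dividing through by the total gives posterior P(urn A | data) = 0.2619, P(urn B | data) = 0.2619, P(urn C | data) = 0.16369, P(urn D | data) = 0.3125.
The predictive probability is P(red next | data) = (3/4)(0.2619) + (3/4)(0.2619) + (5/6)(0.16369) + (5/9)(0.3125) = 0.70288.

0.7029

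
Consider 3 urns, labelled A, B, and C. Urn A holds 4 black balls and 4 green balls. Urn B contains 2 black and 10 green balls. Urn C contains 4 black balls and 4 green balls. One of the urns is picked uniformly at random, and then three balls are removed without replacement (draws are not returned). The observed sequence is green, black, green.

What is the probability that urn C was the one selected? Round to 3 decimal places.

For each hypothesis, P(data | H) works out to: P(data | urn A) = (4/8)(4/7)(3/6) = 1/7; P(data | urn B) = (10/12)(2/11)(9/10) = 3/22; P(data | urn C) = (4/8)(4/7)(3/6) = 1/7.
The prior-weighted likelihoods are 1/3 · 1/7 = 1/21, 1/3 · 3/22 = 1/22, 1/3 · 1/7 = 1/21; with total 65/462.
By Bayes' rule, P(urn C | data) = (1/21) / (65/462) = 22/65.

0.338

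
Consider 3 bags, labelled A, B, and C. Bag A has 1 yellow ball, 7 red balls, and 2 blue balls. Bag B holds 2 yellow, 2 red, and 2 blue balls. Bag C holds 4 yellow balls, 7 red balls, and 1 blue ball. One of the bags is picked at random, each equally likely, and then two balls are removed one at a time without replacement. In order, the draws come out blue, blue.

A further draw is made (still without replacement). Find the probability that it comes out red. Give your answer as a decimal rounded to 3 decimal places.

Compute the likelihood of the observed sequence for each case: P(data | bag A) = (2/10)(1/9) = 1/45; P(data | bag B) = (2/6)(1/5) = 1/15; P(data | bag C) = (1/12)(0/11) = 0.
Multiplying each by its prior: 1/3 · 1/45 = 1/135, 1/3 · 1/15 = 1/45, 1/3 · 0 = 0; these sum to 4/135.
The posterior is then P(bag A | data) = 1/4, P(bag B | data) = 3/4, P(bag C | data) = 0.
The predictive probability is P(red next | data) = (7/8)(1/4) + (1/2)(3/4) = 19/32.

0.594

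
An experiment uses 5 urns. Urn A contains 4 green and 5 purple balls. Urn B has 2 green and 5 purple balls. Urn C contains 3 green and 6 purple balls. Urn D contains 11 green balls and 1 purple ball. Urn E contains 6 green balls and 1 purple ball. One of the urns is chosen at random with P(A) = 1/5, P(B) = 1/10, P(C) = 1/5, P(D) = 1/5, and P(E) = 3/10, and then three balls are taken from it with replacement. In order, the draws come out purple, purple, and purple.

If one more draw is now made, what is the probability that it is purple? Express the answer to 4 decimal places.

Under each hypothesis, the probability of the observed sequence is: P(data | urn A) = (5/9)(5/9)(5/9) = 0.17147; P(data | urn B) = (5/7)(5/7)(5/7) = 0.36443; P(data | urn C) = (6/9)(6/9)(6/9) = 0.2963; P(data | urn D) = (1/12)(1/12)(1/12) = 0.0005787; P(data | urn E) = (1/7)(1/7)(1/7) = 0.0029155.
The prior-weighted likelihoods are 1/5 · 0.17147 = 0.034294, 1/10 · 0.36443 = 0.036443, 1/5 · 0.2963 = 0.059259, 1/5 · 0.0005787 = 0.00011574, 3/10 · 0.0029155 = 0.00087464; with total 0.13099.
The posterior is then P(urn A | data) = 0.26181, P(urn B | data) = 0.27822, P(urn C | data) = 0.45241, P(urn D | data) = 0.00088361, P(urn E | data) = 0.0066773.
The predictive probability is P(purple next | data) = (5/9)(0.26181) + (5/7)(0.27822) + (2/3)(0.45241) + (1/12)(0.00088361) + (1/7)(0.0066773) = 0.64681.

0.6468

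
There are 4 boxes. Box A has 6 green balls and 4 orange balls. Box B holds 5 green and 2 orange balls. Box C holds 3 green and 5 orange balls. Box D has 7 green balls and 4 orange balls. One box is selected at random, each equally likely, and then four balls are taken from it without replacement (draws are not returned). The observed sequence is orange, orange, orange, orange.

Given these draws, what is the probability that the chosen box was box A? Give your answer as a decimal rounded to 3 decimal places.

Under each hypothesis, the probability of the observed sequence is: P(data | box A) = (4/10)(3/9)(2/8)(1/7) = 0.0047619; P(data | box B) = (2/7)(1/6)(0/5) = 0; P(data | box C) = (5/8)(4/7)(3/6)(2/5) = 0.071429; P(data | box D) = (4/11)(3/10)(2/9)(1/8) = 0.0030303.
The prior-weighted likelihoods are 1/4 · 0.0047619 = 0.0011905, 1/4 · 0 = 0, 1/4 · 0.071429 = 0.017857, 1/4 · 0.0030303 = 0.00075758; these sum to 0.019805.
So P(box A | data) = (0.0011905) / (0.019805) = 0.060109.

0.060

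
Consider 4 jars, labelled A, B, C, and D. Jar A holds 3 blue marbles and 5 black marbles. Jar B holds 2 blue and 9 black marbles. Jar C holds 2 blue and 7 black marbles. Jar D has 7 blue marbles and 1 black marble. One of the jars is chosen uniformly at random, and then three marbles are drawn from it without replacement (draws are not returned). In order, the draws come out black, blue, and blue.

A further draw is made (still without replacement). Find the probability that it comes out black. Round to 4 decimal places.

0.4511

The likelihood of the observed sequence under each hypothesis: P(data | jar A) = (5/8)(3/7)(2/6) = 0.089286; P(data | jar B) = (9/11)(2/10)(1/9) = 0.018182; P(data | jar C) = (7/9)(2/8)(1/7) = 0.027778; P(data | jar D) = (1/8)(7/7)(6/6) = 0.125.
Multiplying each by its prior: 1/4 · 0.089286 = 0.022321, 1/4 · 0.018182 = 0.0045455, 1/4 · 0.027778 = 0.0069444, 1/4 · 0.125 = 0.03125; with total 0.065061.
Normalising, the posterior is P(jar A | data) = 0.34308, P(jar B | data) = 0.069864, P(jar C | data) = 0.10674, P(jar D | data) = 0.48032.
The predictive probability is P(black next | data) = (4/5)(0.34308) + (1)(0.069864) + (1)(0.10674) + (0)(0.48032) = 0.45107.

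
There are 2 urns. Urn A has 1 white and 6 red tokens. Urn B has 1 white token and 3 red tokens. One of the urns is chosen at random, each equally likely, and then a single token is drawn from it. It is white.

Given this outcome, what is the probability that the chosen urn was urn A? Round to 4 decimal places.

The likelihood of this draw under each hypothesis: P(data | urn A) = (1/7) = 1/7; P(data | urn B) = (1/4) = 1/4.
Multiplying each by its prior: 1/2 · 1/7 = 1/14, 1/2 · 1/4 = 1/8; summing to 11/56.
So P(urn A | data) = (1/14) / (11/56) = 4/11.

0.3636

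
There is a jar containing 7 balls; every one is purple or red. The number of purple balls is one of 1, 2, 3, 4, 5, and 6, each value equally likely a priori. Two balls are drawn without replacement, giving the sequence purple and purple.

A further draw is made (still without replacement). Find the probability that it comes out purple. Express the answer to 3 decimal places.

0.600

Under each hypothesis, the probability of the observed sequence is: P(data | r = 1) = (1/7)(0/6) = 0; P(data | r = 2) = (2/7)(1/6) = 1/21; P(data | r = 3) = (3/7)(2/6) = 1/7; P(data | r = 4) = (4/7)(3/6) = 2/7; P(data | r = 5) = (5/7)(4/6) = 10/21; P(data | r = 6) = (6/7)(5/6) = 5/7.
Multiplying each by its prior: 1/6 · 0 = 0, 1/6 · 1/21 = 1/126, 1/6 · 1/7 = 1/42, 1/6 · 2/7 = 1/21, 1/6 · 10/21 = 5/63, 1/6 · 5/7 = 5/42; these sum to 5/18.
Dividing through by the total gives posterior P(r = 1 | data) = 0, P(r = 2 | data) = 1/35, P(r = 3 | data) = 3/35, P(r = 4 | data) = 6/35, P(r = 5 | data) = 2/7, P(r = 6 | data) = 3/7.
Averaging over the posterior, P(purple next | data) = (0)(1/35) + (1/5)(3/35) + (2/5)(6/35) + (3/5)(2/7) + (4/5)(3/7) = 3/5.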